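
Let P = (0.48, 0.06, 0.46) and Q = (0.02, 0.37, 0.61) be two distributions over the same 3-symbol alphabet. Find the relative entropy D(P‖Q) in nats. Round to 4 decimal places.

D(P‖Q) = Σ p·ln(p/q).
  0.48·ln(0.48/0.02) = 1.52547
  0.06·ln(0.06/0.37) = -0.10915
  0.46·ln(0.46/0.61) = -0.12983
D(P‖Q) = 1.2865 nats.

1.2865 nats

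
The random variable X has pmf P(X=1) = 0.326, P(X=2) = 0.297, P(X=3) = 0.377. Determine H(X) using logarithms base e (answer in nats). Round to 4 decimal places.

1.0937 nats

H(X) = −Σ p·ln p.
  −(0.326)·ln(0.326) = 0.36540
  −(0.297)·ln(0.297) = 0.36056
  −(0.377)·ln(0.377) = 0.36777
Sum: 0.36540 + 0.36056 + 0.36777 = 1.0937 nats.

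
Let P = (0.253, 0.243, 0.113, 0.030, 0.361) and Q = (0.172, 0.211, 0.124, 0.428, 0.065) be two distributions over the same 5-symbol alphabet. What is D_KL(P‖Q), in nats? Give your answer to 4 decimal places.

D(P‖Q) = Σ p·ln(p/q).
  0.253·ln(0.253/0.172) = 0.09763
  0.243·ln(0.243/0.211) = 0.03431
  0.113·ln(0.113/0.124) = -0.01050
  0.030·ln(0.030/0.428) = -0.07974
  0.361·ln(0.361/0.065) = 0.61893
D(P‖Q) = 0.6606 nats.

0.6606 nats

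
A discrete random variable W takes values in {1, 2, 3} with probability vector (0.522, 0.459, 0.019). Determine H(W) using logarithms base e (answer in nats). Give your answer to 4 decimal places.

H(W) = −Σ p·ln p.
  −(0.522)·ln(0.522) = 0.33935
  −(0.459)·ln(0.459) = 0.35743
  −(0.019)·ln(0.019) = 0.07530
Sum: 0.33935 + 0.35743 + 0.07530 = 0.7721 nats.

0.7721 nats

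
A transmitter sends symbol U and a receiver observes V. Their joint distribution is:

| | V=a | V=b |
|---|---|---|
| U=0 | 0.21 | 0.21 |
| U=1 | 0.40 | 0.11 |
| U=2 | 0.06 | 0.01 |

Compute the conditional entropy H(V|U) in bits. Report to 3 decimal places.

0.845 bits

Marginals: p(U) = (0.4200, 0.5100, 0.0700), p(V) = (0.6700, 0.3300).
H(V|U) = Σ p(U) · H(V|U=·).
  U=0: p=0.4200, H(V|U=0) = 1.0000
  U=1: p=0.5100, H(V|U=1) = 0.7522
  U=2: p=0.0700, H(V|U=2) = 0.5917
Weighted sum = 0.845 bits.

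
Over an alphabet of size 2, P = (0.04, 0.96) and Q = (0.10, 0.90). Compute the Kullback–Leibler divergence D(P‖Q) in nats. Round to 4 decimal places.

D(P‖Q) = Σ p·ln(p/q).
  0.04·ln(0.04/0.10) = -0.03665
  0.96·ln(0.96/0.90) = 0.06196
D(P‖Q) = 0.0253 nats.

0.0253 nats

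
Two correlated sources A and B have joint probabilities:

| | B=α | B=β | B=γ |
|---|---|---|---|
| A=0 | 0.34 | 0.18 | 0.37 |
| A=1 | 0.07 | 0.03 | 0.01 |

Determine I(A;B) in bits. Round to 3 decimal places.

0.039 bits

Marginals: p(A) = (0.8900, 0.1100), p(B) = (0.4100, 0.2100, 0.3800).
I(A;B) = H(A) + H(B) − H(A,B).
H(A) = 0.4999, H(B) = 1.5307, H(A,B) = 1.9920.
I(A;B) = 0.4999 + 1.5307 − 1.9920 = 0.039 bits.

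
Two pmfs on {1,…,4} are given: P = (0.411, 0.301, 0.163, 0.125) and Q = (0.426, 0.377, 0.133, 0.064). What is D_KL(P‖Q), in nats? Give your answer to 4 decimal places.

D(P‖Q) = Σ p·ln(p/q).
  0.411·ln(0.411/0.426) = -0.01473
  0.301·ln(0.301/0.377) = -0.06777
  0.163·ln(0.163/0.133) = 0.03315
  0.125·ln(0.125/0.064) = 0.08368
D(P‖Q) = 0.0343 nats.

0.0343 nats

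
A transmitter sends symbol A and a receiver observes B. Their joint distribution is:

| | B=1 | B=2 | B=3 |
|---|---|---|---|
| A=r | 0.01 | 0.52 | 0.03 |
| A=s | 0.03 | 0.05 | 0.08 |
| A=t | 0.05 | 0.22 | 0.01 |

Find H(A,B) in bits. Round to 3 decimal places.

H(A,B) = −Σ p(x,y)·log₂ p(x,y) over all 9 cells.
  cell (r,1): −0.01·log₂0.01 = 0.0664
  cell (r,2): −0.52·log₂0.52 = 0.4906
  cell (r,3): −0.03·log₂0.03 = 0.1518
  cell (s,1): −0.03·log₂0.03 = 0.1518
  cell (s,2): −0.05·log₂0.05 = 0.2161
  cell (s,3): −0.08·log₂0.08 = 0.2915
  cell (t,1): −0.05·log₂0.05 = 0.2161
  cell (t,2): −0.22·log₂0.22 = 0.4806
  cell (t,3): −0.01·log₂0.01 = 0.0664
Sum = 2.131 bits.

2.131 bits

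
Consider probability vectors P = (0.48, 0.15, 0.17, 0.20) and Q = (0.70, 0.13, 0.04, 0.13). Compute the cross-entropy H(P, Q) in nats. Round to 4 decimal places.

1.4325 nats

H(P,Q) = −Σ p·ln q.
  −0.48·ln(0.70) = 0.17120
  −0.15·ln(0.13) = 0.30603
  −0.17·ln(0.04) = 0.54721
  −0.20·ln(0.13) = 0.40804
H(P,Q) = 1.4325 nats.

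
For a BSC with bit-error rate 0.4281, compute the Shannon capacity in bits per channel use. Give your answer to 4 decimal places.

0.0150 bits

Binary symmetric channel: C = 1 − h₂(ε) where h₂ is the binary entropy function.
h₂(0.4281) = −0.4281·log₂0.4281 − 0.5719·log₂0.5719 = 0.9850.
C = 1 − 0.9850 = 0.0150 bits per channel use.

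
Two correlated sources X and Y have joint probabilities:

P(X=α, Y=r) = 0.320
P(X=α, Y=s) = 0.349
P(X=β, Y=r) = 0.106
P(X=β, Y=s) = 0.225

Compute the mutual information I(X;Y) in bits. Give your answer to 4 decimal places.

0.0166 bits

Marginals: p(X) = (0.6690, 0.3310), p(Y) = (0.4260, 0.5740).
I(X;Y) = Σ p(x,y)·log₂[p(x,y)/(p(x)p(y))].
  (α,r): 0.320·log₂(1.1228) = 0.05348
  (α,s): 0.349·log₂(0.9088) = -0.04813
  (β,r): 0.106·log₂(0.7517) = -0.04364
  (β,s): 0.225·log₂(1.1842) = 0.05489
Sum = 0.0166 bits.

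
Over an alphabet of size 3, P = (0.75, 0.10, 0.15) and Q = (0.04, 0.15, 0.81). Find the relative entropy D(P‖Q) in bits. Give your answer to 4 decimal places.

2.7482 bits

D(P‖Q) = Σ p·log₂(p/q).
  0.75·log₂(0.75/0.04) = 3.17161
  0.10·log₂(0.10/0.15) = -0.05850
  0.15·log₂(0.15/0.81) = -0.36494
D(P‖Q) = 2.7482 bits.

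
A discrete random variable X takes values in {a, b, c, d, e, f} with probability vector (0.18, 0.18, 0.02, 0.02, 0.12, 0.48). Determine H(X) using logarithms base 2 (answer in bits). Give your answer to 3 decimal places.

H(X) = −Σ p·log₂ p.
  −(0.18)·log₂(0.18) = 0.4453
  −(0.18)·log₂(0.18) = 0.4453
  −(0.02)·log₂(0.02) = 0.1129
  −(0.02)·log₂(0.02) = 0.1129
  −(0.12)·log₂(0.12) = 0.3671
  −(0.48)·log₂(0.48) = 0.5083
Sum: 0.4453 + 0.4453 + 0.1129 + 0.1129 + 0.3671 + 0.5083 = 1.992 bits.

1.992 bits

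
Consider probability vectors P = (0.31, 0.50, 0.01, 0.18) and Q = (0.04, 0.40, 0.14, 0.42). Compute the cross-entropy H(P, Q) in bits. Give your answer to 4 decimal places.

2.3542 bits

H(P,Q) = −Σ p·log₂ q.
  −0.31·log₂(0.04) = 1.43960
  −0.50·log₂(0.40) = 0.66096
  −0.01·log₂(0.14) = 0.02837
  −0.18·log₂(0.42) = 0.22528
H(P,Q) = 2.3542 bits.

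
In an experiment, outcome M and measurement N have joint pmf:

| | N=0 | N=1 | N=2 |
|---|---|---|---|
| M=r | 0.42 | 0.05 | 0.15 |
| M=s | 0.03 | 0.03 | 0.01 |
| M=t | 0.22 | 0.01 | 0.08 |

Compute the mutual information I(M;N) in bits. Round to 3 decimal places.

0.053 bits

Marginals: p(M) = (0.6200, 0.0700, 0.3100), p(N) = (0.6700, 0.0900, 0.2400).
I(M;N) = Σ p(x,y)·log₂[p(x,y)/(p(x)p(y))].
  (r,0): 0.42·log₂(1.0111) = 0.0067
  (r,1): 0.05·log₂(0.8961) = -0.0079
  (r,2): 0.15·log₂(1.0081) = 0.0017
  (s,0): 0.03·log₂(0.6397) = -0.0193
  (s,1): 0.03·log₂(4.7619) = 0.0675
  (s,2): 0.01·log₂(0.5952) = -0.0075
  (t,0): 0.22·log₂(1.0592) = 0.0183
  (t,1): 0.01·log₂(0.3584) = -0.0148
  (t,2): 0.08·log₂(1.0753) = 0.0084
Sum = 0.053 bits.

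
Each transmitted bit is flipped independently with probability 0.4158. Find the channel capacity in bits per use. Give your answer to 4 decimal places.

Binary symmetric channel: C = 1 − h₂(ε) where h₂ is the binary entropy function.
h₂(0.4158) = −0.4158·log₂0.4158 − 0.5842·log₂0.5842 = 0.9794.
C = 1 − 0.9794 = 0.0206 bits per channel use.

0.0206 bits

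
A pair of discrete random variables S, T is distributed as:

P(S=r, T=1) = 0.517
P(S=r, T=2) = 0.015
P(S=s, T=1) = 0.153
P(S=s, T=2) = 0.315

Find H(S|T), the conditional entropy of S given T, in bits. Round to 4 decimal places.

0.6074 bits

Marginals: p(S) = (0.5320, 0.4680), p(T) = (0.6700, 0.3300).
H(S|T) = Σ p(T) · H(S|T=·).
  T=1: p=0.6700, H(S|T=1) = 0.7751
  T=2: p=0.3300, H(S|T=2) = 0.2668
Weighted sum = 0.6074 bits.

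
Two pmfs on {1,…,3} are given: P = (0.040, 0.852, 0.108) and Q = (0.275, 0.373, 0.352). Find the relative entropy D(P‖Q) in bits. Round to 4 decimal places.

0.7200 bits

D(P‖Q) = Σ p·log₂(p/q).
  0.040·log₂(0.040/0.275) = -0.11125
  0.852·log₂(0.852/0.373) = 1.01531
  0.108·log₂(0.108/0.352) = -0.18409
D(P‖Q) = 0.7200 bits.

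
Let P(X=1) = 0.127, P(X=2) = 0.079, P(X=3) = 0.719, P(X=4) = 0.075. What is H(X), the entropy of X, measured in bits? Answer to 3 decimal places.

H(X) = −Σ p·log₂ p.
  −(0.127)·log₂(0.127) = 0.3781
  −(0.079)·log₂(0.079) = 0.2893
  −(0.719)·log₂(0.719) = 0.3422
  −(0.075)·log₂(0.075) = 0.2803
Sum: 0.3781 + 0.2893 + 0.3422 + 0.2803 = 1.290 bits.

1.290 bits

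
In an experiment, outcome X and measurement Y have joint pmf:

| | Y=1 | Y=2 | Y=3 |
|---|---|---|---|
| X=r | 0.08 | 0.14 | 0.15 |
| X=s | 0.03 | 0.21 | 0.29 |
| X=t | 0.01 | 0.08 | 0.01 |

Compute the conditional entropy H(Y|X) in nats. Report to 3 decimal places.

Marginals: p(X) = (0.3700, 0.5300, 0.1000), p(Y) = (0.1200, 0.4300, 0.4500).
H(Y|X) = Σ p(X) · H(Y|X=·).
  X=r: p=0.3700, H(Y|X=r) = 1.0649
  X=s: p=0.5300, H(Y|X=s) = 0.8593
  X=t: p=0.1000, H(Y|X=t) = 0.6390
Weighted sum = 0.913 nats.

0.913 nats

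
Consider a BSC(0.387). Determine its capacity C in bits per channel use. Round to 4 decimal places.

Binary symmetric channel: C = 1 − h₂(ε) where h₂ is the binary entropy function.
h₂(0.387) = −0.387·log₂0.387 − 0.613·log₂0.613 = 0.9628.
C = 1 − 0.9628 = 0.0372 bits per channel use.

0.0372 bits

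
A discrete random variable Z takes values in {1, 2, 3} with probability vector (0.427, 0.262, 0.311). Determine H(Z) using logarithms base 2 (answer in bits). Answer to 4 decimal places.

H(Z) = −Σ p·log₂ p.
  −(0.427)·log₂(0.427) = 0.52422
  −(0.262)·log₂(0.262) = 0.50628
  −(0.311)·log₂(0.311) = 0.52404
Sum: 0.52422 + 0.50628 + 0.52404 = 1.5545 bits.

1.5545 bits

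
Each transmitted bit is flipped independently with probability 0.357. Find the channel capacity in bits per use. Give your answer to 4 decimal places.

0.0598 bits

Binary symmetric channel: C = 1 − h₂(ε) where h₂ is the binary entropy function.
h₂(0.357) = −0.357·log₂0.357 − 0.643·log₂0.643 = 0.9402.
C = 1 − 0.9402 = 0.0598 bits per channel use.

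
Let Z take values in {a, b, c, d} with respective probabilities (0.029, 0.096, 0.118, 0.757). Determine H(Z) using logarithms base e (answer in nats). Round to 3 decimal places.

0.791 nats

H(Z) = −Σ p·ln p.
  −(0.029)·ln(0.029) = 0.1027
  −(0.096)·ln(0.096) = 0.2250
  −(0.118)·ln(0.118) = 0.2522
  −(0.757)·ln(0.757) = 0.2107
Sum: 0.1027 + 0.2250 + 0.2522 + 0.2107 = 0.791 nats.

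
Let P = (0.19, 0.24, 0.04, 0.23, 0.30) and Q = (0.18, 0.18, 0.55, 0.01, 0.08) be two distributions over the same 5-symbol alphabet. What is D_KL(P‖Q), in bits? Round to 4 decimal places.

D(P‖Q) = Σ p·log₂(p/q).
  0.19·log₂(0.19/0.18) = 0.01482
  0.24·log₂(0.24/0.18) = 0.09961
  0.04·log₂(0.04/0.55) = -0.15125
  0.23·log₂(0.23/0.01) = 1.04042
  0.30·log₂(0.30/0.08) = 0.57207
D(P‖Q) = 1.5757 bits.

1.5757 bits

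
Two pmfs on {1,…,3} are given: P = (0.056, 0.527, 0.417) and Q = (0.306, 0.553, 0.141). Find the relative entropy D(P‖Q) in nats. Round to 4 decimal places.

D(P‖Q) = Σ p·ln(p/q).
  0.056·ln(0.056/0.306) = -0.09510
  0.527·ln(0.527/0.553) = -0.02538
  0.417·ln(0.417/0.141) = 0.45216
D(P‖Q) = 0.3317 nats.

0.3317 nats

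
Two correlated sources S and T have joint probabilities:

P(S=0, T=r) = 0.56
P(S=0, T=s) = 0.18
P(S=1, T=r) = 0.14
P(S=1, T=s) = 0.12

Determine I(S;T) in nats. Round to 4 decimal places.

Marginals: p(S) = (0.7400, 0.2600), p(T) = (0.7000, 0.3000).
I(S;T) = Σ p(x,y)·ln[p(x,y)/(p(x)p(y))].
  (0,r): 0.56·ln(1.0811) = 0.04366
  (0,s): 0.18·ln(0.8108) = -0.03775
  (1,r): 0.14·ln(0.7692) = -0.03673
  (1,s): 0.12·ln(1.5385) = 0.05169
Sum = 0.0209 nats.

0.0209 nats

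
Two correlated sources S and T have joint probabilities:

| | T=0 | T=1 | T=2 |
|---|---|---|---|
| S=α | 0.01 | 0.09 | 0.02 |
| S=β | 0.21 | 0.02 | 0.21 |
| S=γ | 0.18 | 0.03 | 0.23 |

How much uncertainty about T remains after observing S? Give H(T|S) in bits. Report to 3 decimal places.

Chain rule: H(T|S) = H(S,T) − H(S).
Marginals: p(S) = (0.1200, 0.4400, 0.4400), p(T) = (0.4000, 0.1400, 0.4600).
H(S,T) = 2.6352 bits; H(S) = 1.4094 bits.
H(T|S) = 2.6352 − 1.4094 = 1.226 bits.

1.226 bits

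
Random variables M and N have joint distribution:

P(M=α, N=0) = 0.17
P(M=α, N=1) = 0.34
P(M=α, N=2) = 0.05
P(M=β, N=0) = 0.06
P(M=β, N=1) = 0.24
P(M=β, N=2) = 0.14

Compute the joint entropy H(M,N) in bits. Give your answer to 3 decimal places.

H(M,N) = −Σ p(x,y)·log₂ p(x,y) over all 6 cells.
  cell (α,0): −0.17·log₂0.17 = 0.4346
  cell (α,1): −0.34·log₂0.34 = 0.5292
  cell (α,2): −0.05·log₂0.05 = 0.2161
  cell (β,0): −0.06·log₂0.06 = 0.2435
  cell (β,1): −0.24·log₂0.24 = 0.4941
  cell (β,2): −0.14·log₂0.14 = 0.3971
Sum = 2.315 bits.

2.315 bits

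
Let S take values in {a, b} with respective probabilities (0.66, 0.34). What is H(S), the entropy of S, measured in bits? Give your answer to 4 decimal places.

H(S) = −Σ p·log₂ p.
  −(0.66)·log₂(0.66) = 0.39564
  −(0.34)·log₂(0.34) = 0.52917
Sum: 0.39564 + 0.52917 = 0.9248 bits.

0.9248 bits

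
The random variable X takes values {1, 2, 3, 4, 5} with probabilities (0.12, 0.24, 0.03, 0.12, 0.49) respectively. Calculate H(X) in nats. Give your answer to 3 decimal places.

1.306 nats

H(X) = −Σ p·ln p.
  −(0.12)·ln(0.12) = 0.2544
  −(0.24)·ln(0.24) = 0.3425
  −(0.03)·ln(0.03) = 0.1052
  −(0.12)·ln(0.12) = 0.2544
  −(0.49)·ln(0.49) = 0.3495
Sum: 0.2544 + 0.3425 + 0.1052 + 0.2544 + 0.3495 = 1.306 nats.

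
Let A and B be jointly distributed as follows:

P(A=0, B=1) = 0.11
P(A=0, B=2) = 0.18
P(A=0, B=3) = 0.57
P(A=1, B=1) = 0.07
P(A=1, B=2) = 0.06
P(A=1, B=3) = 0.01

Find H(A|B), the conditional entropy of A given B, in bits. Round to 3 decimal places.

0.441 bits

Chain rule: H(A|B) = H(A,B) − H(B).
Marginals: p(A) = (0.8600, 0.1400), p(B) = (0.1800, 0.2400, 0.5800).
H(A,B) = 1.8364 bits; H(B) = 1.3952 bits.
H(A|B) = 1.8364 − 1.3952 = 0.441 bits.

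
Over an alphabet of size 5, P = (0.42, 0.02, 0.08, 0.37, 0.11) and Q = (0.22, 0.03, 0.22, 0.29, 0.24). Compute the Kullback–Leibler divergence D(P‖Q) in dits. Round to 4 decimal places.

D(P‖Q) = Σ p·log₁₀(p/q).
  0.42·log₁₀(0.42/0.22) = 0.11795
  0.02·log₁₀(0.02/0.03) = -0.00352
  0.08·log₁₀(0.08/0.22) = -0.03515
  0.37·log₁₀(0.37/0.29) = 0.03915
  0.11·log₁₀(0.11/0.24) = -0.03727
D(P‖Q) = 0.0812 dits.

0.0812 dits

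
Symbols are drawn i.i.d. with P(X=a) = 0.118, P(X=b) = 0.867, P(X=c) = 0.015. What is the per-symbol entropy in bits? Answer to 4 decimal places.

0.6332 bits

H(X) = −Σ p·log₂ p.
  −(0.118)·log₂(0.118) = 0.36381
  −(0.867)·log₂(0.867) = 0.17851
  −(0.015)·log₂(0.015) = 0.09088
Sum: 0.36381 + 0.17851 + 0.09088 = 0.6332 bits.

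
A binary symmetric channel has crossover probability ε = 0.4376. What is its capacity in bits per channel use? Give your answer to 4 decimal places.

0.0113 bits

Binary symmetric channel: C = 1 − h₂(ε) where h₂ is the binary entropy function.
h₂(0.4376) = −0.4376·log₂0.4376 − 0.5624·log₂0.5624 = 0.9887.
C = 1 − 0.9887 = 0.0113 bits per channel use.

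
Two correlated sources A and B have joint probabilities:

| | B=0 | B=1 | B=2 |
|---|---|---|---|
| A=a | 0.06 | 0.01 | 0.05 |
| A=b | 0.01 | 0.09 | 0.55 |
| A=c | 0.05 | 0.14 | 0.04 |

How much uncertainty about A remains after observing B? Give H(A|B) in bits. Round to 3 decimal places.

0.905 bits

Chain rule: H(A|B) = H(A,B) − H(B).
Marginals: p(A) = (0.1200, 0.6500, 0.2300), p(B) = (0.1200, 0.2400, 0.6400).
H(A,B) = 2.1785 bits; H(B) = 1.2733 bits.
H(A|B) = 2.1785 − 1.2733 = 0.905 bits.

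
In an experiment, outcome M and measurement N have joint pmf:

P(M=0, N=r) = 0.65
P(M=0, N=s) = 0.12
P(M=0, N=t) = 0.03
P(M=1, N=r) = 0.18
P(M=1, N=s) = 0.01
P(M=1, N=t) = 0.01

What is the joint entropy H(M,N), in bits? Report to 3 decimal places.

H(M,N) = −Σ p(x,y)·log₂ p(x,y) over all 6 cells.
  cell (0,r): −0.65·log₂0.65 = 0.4040
  cell (0,s): −0.12·log₂0.12 = 0.3671
  cell (0,t): −0.03·log₂0.03 = 0.1518
  cell (1,r): −0.18·log₂0.18 = 0.4453
  cell (1,s): −0.01·log₂0.01 = 0.0664
  cell (1,t): −0.01·log₂0.01 = 0.0664
Sum = 1.501 bits.

1.501 bits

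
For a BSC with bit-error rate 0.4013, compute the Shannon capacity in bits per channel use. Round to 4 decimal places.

Binary symmetric channel: C = 1 − h₂(ε) where h₂ is the binary entropy function.
h₂(0.4013) = −0.4013·log₂0.4013 − 0.5987·log₂0.5987 = 0.9717.
C = 1 − 0.9717 = 0.0283 bits per channel use.

0.0283 bits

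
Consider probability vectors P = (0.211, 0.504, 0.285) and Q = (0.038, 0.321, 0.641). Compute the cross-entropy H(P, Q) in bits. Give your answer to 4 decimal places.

2.0046 bits

H(P,Q) = −Σ p·log₂ q.
  −0.211·log₂(0.038) = 0.99547
  −0.504·log₂(0.321) = 0.82623
  −0.285·log₂(0.641) = 0.18286
H(P,Q) = 2.0046 bits.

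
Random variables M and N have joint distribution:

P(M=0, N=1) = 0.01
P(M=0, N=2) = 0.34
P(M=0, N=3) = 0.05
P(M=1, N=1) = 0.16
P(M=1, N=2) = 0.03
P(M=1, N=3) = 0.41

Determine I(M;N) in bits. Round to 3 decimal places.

0.538 bits

Marginals: p(M) = (0.4000, 0.6000), p(N) = (0.1700, 0.3700, 0.4600).
I(M;N) = Σ p(x,y)·log₂[p(x,y)/(p(x)p(y))].
  (0,1): 0.01·log₂(0.1471) = -0.0277
  (0,2): 0.34·log₂(2.2973) = 0.4080
  (0,3): 0.05·log₂(0.2717) = -0.0940
  (1,1): 0.16·log₂(1.5686) = 0.1039
  (1,2): 0.03·log₂(0.1351) = -0.0866
  (1,3): 0.41·log₂(1.4855) = 0.2341
Sum = 0.538 bits.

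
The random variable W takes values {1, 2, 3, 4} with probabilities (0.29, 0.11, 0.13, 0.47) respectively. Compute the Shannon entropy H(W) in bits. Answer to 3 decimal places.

1.763 bits

H(W) = −Σ p·log₂ p.
  −(0.29)·log₂(0.29) = 0.5179
  −(0.11)·log₂(0.11) = 0.3503
  −(0.13)·log₂(0.13) = 0.3826
  −(0.47)·log₂(0.47) = 0.5120
Sum: 0.5179 + 0.3503 + 0.3826 + 0.5120 = 1.763 bits.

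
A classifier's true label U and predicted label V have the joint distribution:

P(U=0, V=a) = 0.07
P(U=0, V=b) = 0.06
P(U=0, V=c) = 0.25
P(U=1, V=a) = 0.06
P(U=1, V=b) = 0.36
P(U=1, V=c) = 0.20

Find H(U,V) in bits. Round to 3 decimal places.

2.251 bits

H(U,V) = −Σ p(x,y)·log₂ p(x,y) over all 6 cells.
  cell (0,a): −0.07·log₂0.07 = 0.2686
  cell (0,b): −0.06·log₂0.06 = 0.2435
  cell (0,c): −0.25·log₂0.25 = 0.5000
  cell (1,a): −0.06·log₂0.06 = 0.2435
  cell (1,b): −0.36·log₂0.36 = 0.5306
  cell (1,c): −0.20·log₂0.20 = 0.4644
Sum = 2.251 bits.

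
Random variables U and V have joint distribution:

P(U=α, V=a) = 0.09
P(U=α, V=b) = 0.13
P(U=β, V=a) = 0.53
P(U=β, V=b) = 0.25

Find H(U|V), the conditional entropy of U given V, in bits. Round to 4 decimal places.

0.7227 bits

Marginals: p(U) = (0.2200, 0.7800), p(V) = (0.6200, 0.3800).
H(U|V) = Σ p(V) · H(U|V=·).
  V=a: p=0.6200, H(U|V=a) = 0.5976
  V=b: p=0.3800, H(U|V=b) = 0.9268
Weighted sum = 0.7227 bits.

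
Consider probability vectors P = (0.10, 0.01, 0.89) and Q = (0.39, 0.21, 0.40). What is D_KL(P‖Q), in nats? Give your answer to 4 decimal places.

0.5452 nats

D(P‖Q) = Σ p·ln(p/q).
  0.10·ln(0.10/0.39) = -0.13610
  0.01·ln(0.01/0.21) = -0.03045
  0.89·ln(0.89/0.40) = 0.71178
D(P‖Q) = 0.5452 nats.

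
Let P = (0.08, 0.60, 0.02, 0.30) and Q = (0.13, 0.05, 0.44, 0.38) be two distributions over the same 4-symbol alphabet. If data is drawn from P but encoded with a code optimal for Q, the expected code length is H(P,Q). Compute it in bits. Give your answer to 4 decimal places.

3.2711 bits

H(P,Q) = −Σ p·log₂ q.
  −0.08·log₂(0.13) = 0.23547
  −0.60·log₂(0.05) = 2.59316
  −0.02·log₂(0.44) = 0.02369
  −0.30·log₂(0.38) = 0.41878
H(P,Q) = 3.2711 bits.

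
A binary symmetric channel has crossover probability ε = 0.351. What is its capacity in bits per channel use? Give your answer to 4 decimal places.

0.0650 bits

Binary symmetric channel: C = 1 − h₂(ε) where h₂ is the binary entropy function.
h₂(0.351) = −0.351·log₂0.351 − 0.649·log₂0.649 = 0.9350.
C = 1 − 0.9350 = 0.0650 bits per channel use.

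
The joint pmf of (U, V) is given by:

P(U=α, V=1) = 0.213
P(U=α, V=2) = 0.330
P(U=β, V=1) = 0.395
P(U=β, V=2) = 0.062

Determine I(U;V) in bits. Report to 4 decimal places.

0.1796 bits

Marginals: p(U) = (0.5430, 0.4570), p(V) = (0.6080, 0.3920).
I(U;V) = Σ p(x,y)·log₂[p(x,y)/(p(x)p(y))].
  (α,1): 0.213·log₂(0.6452) = -0.13467
  (α,2): 0.330·log₂(1.5503) = 0.20875
  (β,1): 0.395·log₂(1.4216) = 0.20047
  (β,2): 0.062·log₂(0.3461) = -0.09491
Sum = 0.1796 bits.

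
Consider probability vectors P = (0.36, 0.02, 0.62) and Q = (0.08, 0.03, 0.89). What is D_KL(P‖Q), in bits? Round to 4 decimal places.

D(P‖Q) = Σ p·log₂(p/q).
  0.36·log₂(0.36/0.08) = 0.78117
  0.02·log₂(0.02/0.03) = -0.01170
  0.62·log₂(0.62/0.89) = -0.32335
D(P‖Q) = 0.4461 bits.

0.4461 bits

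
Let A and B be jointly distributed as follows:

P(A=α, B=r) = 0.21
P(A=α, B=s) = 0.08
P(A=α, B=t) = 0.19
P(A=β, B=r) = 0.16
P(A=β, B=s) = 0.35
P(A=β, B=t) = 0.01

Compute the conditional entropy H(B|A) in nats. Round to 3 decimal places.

0.860 nats

Chain rule: H(B|A) = H(A,B) − H(A).
Marginals: p(A) = (0.4800, 0.5200), p(B) = (0.3700, 0.4300, 0.2000).
H(A,B) = 1.5520 nats; H(A) = 0.6923 nats.
H(B|A) = 1.5520 − 0.6923 = 0.860 nats.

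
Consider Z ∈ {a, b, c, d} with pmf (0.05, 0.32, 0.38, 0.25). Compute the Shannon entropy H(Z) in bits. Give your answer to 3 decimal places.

H(Z) = −Σ p·log₂ p.
  −(0.05)·log₂(0.05) = 0.2161
  −(0.32)·log₂(0.32) = 0.5260
  −(0.38)·log₂(0.38) = 0.5305
  −(0.25)·log₂(0.25) = 0.5000
Sum: 0.2161 + 0.5260 + 0.5305 + 0.5000 = 1.773 bits.

1.773 bits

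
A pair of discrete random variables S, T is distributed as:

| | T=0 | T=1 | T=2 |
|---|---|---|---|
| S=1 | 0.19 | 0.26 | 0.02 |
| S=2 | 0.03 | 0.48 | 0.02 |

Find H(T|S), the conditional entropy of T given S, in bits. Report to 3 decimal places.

0.849 bits

Marginals: p(S) = (0.4700, 0.5300), p(T) = (0.2200, 0.7400, 0.0400).
H(T|S) = Σ p(S) · H(T|S=·).
  S=1: p=0.4700, H(T|S=1) = 1.1945
  S=2: p=0.5300, H(T|S=2) = 0.5424
Weighted sum = 0.849 bits.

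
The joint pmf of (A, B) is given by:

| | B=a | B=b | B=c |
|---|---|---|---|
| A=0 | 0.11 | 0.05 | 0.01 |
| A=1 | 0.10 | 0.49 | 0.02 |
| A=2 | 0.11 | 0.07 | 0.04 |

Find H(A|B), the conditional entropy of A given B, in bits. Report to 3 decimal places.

1.157 bits

Marginals: p(A) = (0.1700, 0.6100, 0.2200), p(B) = (0.3200, 0.6100, 0.0700).
H(A|B) = Σ p(B) · H(A|B=·).
  B=a: p=0.3200, H(A|B=a) = 1.5835
  B=b: p=0.6100, H(A|B=b) = 0.9081
  B=c: p=0.0700, H(A|B=c) = 1.3788
Weighted sum = 1.157 bits.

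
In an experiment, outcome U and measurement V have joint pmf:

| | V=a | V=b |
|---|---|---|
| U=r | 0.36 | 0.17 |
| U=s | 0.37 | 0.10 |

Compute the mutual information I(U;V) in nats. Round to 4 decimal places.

0.0074 nats

Marginals: p(U) = (0.5300, 0.4700), p(V) = (0.7300, 0.2700).
I(U;V) = Σ p(x,y)·ln[p(x,y)/(p(x)p(y))].
  (r,a): 0.36·ln(0.9305) = -0.02594
  (r,b): 0.17·ln(1.1880) = 0.02928
  (s,a): 0.37·ln(1.0784) = 0.02793
  (s,b): 0.10·ln(0.7880) = -0.02382
Sum = 0.0074 nats.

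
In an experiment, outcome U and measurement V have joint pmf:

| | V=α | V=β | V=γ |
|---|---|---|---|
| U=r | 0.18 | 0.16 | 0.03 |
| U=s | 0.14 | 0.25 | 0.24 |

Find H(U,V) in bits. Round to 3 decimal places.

2.411 bits

H(U,V) = −Σ p(x,y)·log₂ p(x,y) over all 6 cells.
  cell (r,α): −0.18·log₂0.18 = 0.4453
  cell (r,β): −0.16·log₂0.16 = 0.4230
  cell (r,γ): −0.03·log₂0.03 = 0.1518
  cell (s,α): −0.14·log₂0.14 = 0.3971
  cell (s,β): −0.25·log₂0.25 = 0.5000
  cell (s,γ): −0.24·log₂0.24 = 0.4941
Sum = 2.411 bits.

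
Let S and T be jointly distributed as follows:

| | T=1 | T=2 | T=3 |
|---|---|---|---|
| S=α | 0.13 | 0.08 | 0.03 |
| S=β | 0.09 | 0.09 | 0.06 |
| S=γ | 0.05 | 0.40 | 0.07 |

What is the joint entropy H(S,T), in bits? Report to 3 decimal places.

2.708 bits

H(S,T) = −Σ p(x,y)·log₂ p(x,y) over all 9 cells.
  cell (α,1): −0.13·log₂0.13 = 0.3826
  cell (α,2): −0.08·log₂0.08 = 0.2915
  cell (α,3): −0.03·log₂0.03 = 0.1518
  cell (β,1): −0.09·log₂0.09 = 0.3127
  cell (β,2): −0.09·log₂0.09 = 0.3127
  cell (β,3): −0.06·log₂0.06 = 0.2435
  cell (γ,1): −0.05·log₂0.05 = 0.2161
  cell (γ,2): −0.40·log₂0.40 = 0.5288
  cell (γ,3): −0.07·log₂0.07 = 0.2686
Sum = 2.708 bits.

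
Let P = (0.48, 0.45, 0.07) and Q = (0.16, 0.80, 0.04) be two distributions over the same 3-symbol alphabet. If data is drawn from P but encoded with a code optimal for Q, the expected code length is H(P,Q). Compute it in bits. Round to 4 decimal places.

1.7390 bits

H(P,Q) = −Σ p·log₂ q.
  −0.48·log₂(0.16) = 1.26905
  −0.45·log₂(0.80) = 0.14487
  −0.07·log₂(0.04) = 0.32507
H(P,Q) = 1.7390 bits.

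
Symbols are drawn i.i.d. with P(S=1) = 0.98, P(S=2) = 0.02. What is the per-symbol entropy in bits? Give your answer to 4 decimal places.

0.1414 bits

H(S) = −Σ p·log₂ p.
  −(0.98)·log₂(0.98) = 0.02856
  −(0.02)·log₂(0.02) = 0.11288
Sum: 0.02856 + 0.11288 = 0.1414 bits.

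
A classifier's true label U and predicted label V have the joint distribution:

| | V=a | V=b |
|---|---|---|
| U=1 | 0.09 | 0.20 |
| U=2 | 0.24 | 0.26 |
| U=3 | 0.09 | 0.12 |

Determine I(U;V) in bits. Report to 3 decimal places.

Marginals: p(U) = (0.2900, 0.5000, 0.2100), p(V) = (0.4200, 0.5800).
I(U;V) = Σ p(x,y)·log₂[p(x,y)/(p(x)p(y))].
  (1,a): 0.09·log₂(0.7389) = -0.0393
  (1,b): 0.20·log₂(1.1891) = 0.0500
  (2,a): 0.24·log₂(1.1429) = 0.0462
  (2,b): 0.26·log₂(0.8966) = -0.0410
  (3,a): 0.09·log₂(1.0204) = 0.0026
  (3,b): 0.12·log₂(0.9852) = -0.0026
Sum = 0.016 bits.

0.016 bits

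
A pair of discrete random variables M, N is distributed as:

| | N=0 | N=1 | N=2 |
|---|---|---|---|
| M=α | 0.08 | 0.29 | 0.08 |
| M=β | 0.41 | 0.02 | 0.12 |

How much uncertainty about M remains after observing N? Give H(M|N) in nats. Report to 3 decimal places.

Marginals: p(M) = (0.4500, 0.5500), p(N) = (0.4900, 0.3100, 0.2000).
H(M|N) = Σ p(N) · H(M|N=·).
  N=0: p=0.4900, H(M|N=0) = 0.4450
  N=1: p=0.3100, H(M|N=1) = 0.2392
  N=2: p=0.2000, H(M|N=2) = 0.6730
Weighted sum = 0.427 nats.

0.427 nats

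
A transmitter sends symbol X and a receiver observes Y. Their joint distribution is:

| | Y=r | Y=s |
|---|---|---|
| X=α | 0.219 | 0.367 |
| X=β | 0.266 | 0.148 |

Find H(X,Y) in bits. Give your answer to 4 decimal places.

H(X,Y) = −Σ p(x,y)·log₂ p(x,y) over all 4 cells.
  cell (α,r): −0.219·log₂0.219 = 0.47983
  cell (α,s): −0.367·log₂0.367 = 0.53074
  cell (β,r): −0.266·log₂0.266 = 0.50819
  cell (β,s): −0.148·log₂0.148 = 0.40794
Sum = 1.9267 bits.

1.9267 bits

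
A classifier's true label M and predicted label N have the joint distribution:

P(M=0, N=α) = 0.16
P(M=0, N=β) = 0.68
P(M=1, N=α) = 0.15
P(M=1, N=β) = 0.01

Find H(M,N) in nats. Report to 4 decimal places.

0.8861 nats

H(M,N) = −Σ p(x,y)·ln p(x,y) over all 4 cells.
  cell (0,α): −0.16·ln0.16 = 0.29321
  cell (0,β): −0.68·ln0.68 = 0.26225
  cell (1,α): −0.15·ln0.15 = 0.28457
  cell (1,β): −0.01·ln0.01 = 0.04605
Sum = 0.8861 nats.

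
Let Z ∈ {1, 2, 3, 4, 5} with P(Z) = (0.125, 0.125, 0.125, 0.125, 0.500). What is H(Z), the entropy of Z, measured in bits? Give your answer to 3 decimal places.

H(Z) = −Σ p·log₂ p.
  −(0.125)·log₂(0.125) = 0.3750
  −(0.125)·log₂(0.125) = 0.3750
  −(0.125)·log₂(0.125) = 0.3750
  −(0.125)·log₂(0.125) = 0.3750
  −(0.500)·log₂(0.500) = 0.5000
Sum: 0.3750 + 0.3750 + 0.3750 + 0.3750 + 0.5000 = 2.000 bits.

2.000 bits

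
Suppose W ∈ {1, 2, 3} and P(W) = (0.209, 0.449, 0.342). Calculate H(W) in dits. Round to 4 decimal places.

H(W) = −Σ p·log₁₀ p.
  −(0.209)·log₁₀(0.209) = 0.14209
  −(0.449)·log₁₀(0.449) = 0.15614
  −(0.342)·log₁₀(0.342) = 0.15936
Sum: 0.14209 + 0.15614 + 0.15936 = 0.4576 dits.

0.4576 dits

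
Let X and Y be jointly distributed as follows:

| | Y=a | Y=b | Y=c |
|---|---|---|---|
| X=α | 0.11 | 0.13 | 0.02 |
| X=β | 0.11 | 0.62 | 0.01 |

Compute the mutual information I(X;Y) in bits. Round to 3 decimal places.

Marginals: p(X) = (0.2600, 0.7400), p(Y) = (0.2200, 0.7500, 0.0300).
I(X;Y) = H(X) + H(Y) − H(X,Y).
H(X) = 0.8267, H(Y) = 0.9436, H(X,Y) = 1.6901.
I(X;Y) = 0.8267 + 0.9436 − 1.6901 = 0.080 bits.

0.080 bits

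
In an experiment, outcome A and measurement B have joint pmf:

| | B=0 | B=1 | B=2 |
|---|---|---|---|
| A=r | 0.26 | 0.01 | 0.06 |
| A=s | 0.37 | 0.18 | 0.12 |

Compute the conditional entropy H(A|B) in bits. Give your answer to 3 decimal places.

Chain rule: H(A|B) = H(A,B) − H(B).
Marginals: p(A) = (0.3300, 0.6700), p(B) = (0.6300, 0.1900, 0.1800).
H(A,B) = 2.1584 bits; H(B) = 1.3205 bits.
H(A|B) = 2.1584 − 1.3205 = 0.838 bits.

0.838 bits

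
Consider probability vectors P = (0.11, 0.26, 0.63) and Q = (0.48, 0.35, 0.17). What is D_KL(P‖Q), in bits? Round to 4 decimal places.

0.8453 bits

D(P‖Q) = Σ p·log₂(p/q).
  0.11·log₂(0.11/0.48) = -0.23381
  0.26·log₂(0.26/0.35) = -0.11150
  0.63·log₂(0.63/0.17) = 1.19058
D(P‖Q) = 0.8453 bits.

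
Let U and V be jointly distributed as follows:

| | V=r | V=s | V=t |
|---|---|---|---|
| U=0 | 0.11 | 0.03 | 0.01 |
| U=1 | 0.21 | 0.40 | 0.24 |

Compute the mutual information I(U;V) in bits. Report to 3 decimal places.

0.095 bits

Marginals: p(U) = (0.1500, 0.8500), p(V) = (0.3200, 0.4300, 0.2500).
I(U;V) = H(U) + H(V) − H(U,V).
H(U) = 0.6098, H(V) = 1.5496, H(U,V) = 2.0642.
I(U;V) = 0.6098 + 1.5496 − 2.0642 = 0.095 bits.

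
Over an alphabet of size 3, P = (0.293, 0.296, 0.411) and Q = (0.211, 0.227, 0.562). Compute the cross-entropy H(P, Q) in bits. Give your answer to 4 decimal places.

1.6326 bits

H(P,Q) = −Σ p·log₂ q.
  −0.293·log₂(0.211) = 0.65769
  −0.296·log₂(0.227) = 0.63321
  −0.411·log₂(0.562) = 0.34169
H(P,Q) = 1.6326 bits.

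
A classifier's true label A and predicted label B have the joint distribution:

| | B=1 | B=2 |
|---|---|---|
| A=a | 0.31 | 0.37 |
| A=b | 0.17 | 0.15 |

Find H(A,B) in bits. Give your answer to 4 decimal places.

H(A,B) = −Σ p(x,y)·log₂ p(x,y) over all 4 cells.
  cell (a,1): −0.31·log₂0.31 = 0.52379
  cell (a,2): −0.37·log₂0.37 = 0.53073
  cell (b,1): −0.17·log₂0.17 = 0.43459
  cell (b,2): −0.15·log₂0.15 = 0.41054
Sum = 1.8997 bits.

1.8997 bits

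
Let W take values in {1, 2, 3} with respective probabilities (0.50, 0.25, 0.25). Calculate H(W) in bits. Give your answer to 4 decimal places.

1.5000 bits

H(W) = −Σ p·log₂ p.
  −(0.50)·log₂(0.50) = 0.50000
  −(0.25)·log₂(0.25) = 0.50000
  −(0.25)·log₂(0.25) = 0.50000
Sum: 0.50000 + 0.50000 + 0.50000 = 1.5000 bits.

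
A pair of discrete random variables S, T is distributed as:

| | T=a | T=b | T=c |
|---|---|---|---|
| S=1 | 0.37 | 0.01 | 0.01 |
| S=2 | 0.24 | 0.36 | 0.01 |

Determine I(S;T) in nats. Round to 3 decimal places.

Marginals: p(S) = (0.3900, 0.6100), p(T) = (0.6100, 0.3700, 0.0200).
I(S;T) = Σ p(x,y)·ln[p(x,y)/(p(x)p(y))].
  (1,a): 0.37·ln(1.5553) = 0.1634
  (1,b): 0.01·ln(0.0693) = -0.0267
  (1,c): 0.01·ln(1.2821) = 0.0025
  (2,a): 0.24·ln(0.6450) = -0.1052
  (2,b): 0.36·ln(1.5950) = 0.1681
  (2,c): 0.01·ln(0.8197) = -0.0020
Sum = 0.200 nats.

0.200 nats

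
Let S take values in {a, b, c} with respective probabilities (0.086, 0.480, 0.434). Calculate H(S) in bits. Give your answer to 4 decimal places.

H(S) = −Σ p·log₂ p.
  −(0.086)·log₂(0.086) = 0.30440
  −(0.480)·log₂(0.480) = 0.50827
  −(0.434)·log₂(0.434) = 0.52264
Sum: 0.30440 + 0.50827 + 0.52264 = 1.3353 bits.

1.3353 bits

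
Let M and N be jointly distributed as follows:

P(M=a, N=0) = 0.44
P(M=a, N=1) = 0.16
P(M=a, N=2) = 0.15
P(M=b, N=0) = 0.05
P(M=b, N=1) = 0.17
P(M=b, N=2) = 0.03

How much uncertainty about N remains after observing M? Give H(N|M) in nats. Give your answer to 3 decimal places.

0.933 nats

Chain rule: H(N|M) = H(M,N) − H(M).
Marginals: p(M) = (0.7500, 0.2500), p(N) = (0.4900, 0.3300, 0.1800).
H(M,N) = 1.4952 nats; H(M) = 0.5623 nats.
H(N|M) = 1.4952 − 0.5623 = 0.933 nats.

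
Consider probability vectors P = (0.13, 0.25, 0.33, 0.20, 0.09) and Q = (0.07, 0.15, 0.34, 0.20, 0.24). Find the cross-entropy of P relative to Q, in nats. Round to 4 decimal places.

H(P,Q) = −Σ p·ln q.
  −0.13·ln(0.07) = 0.34570
  −0.25·ln(0.15) = 0.47428
  −0.33·ln(0.34) = 0.35601
  −0.20·ln(0.20) = 0.32189
  −0.09·ln(0.24) = 0.12844
H(P,Q) = 1.6263 nats.

1.6263 nats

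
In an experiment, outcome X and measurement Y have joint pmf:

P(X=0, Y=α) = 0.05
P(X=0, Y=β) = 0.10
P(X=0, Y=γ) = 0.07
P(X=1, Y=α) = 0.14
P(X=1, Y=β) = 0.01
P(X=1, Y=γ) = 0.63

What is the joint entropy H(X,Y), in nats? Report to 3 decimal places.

1.179 nats

H(X,Y) = −Σ p(x,y)·ln p(x,y) over all 6 cells.
  cell (0,α): −0.05·ln0.05 = 0.1498
  cell (0,β): −0.10·ln0.10 = 0.2303
  cell (0,γ): −0.07·ln0.07 = 0.1861
  cell (1,α): −0.14·ln0.14 = 0.2753
  cell (1,β): −0.01·ln0.01 = 0.0461
  cell (1,γ): −0.63·ln0.63 = 0.2911
Sum = 1.179 nats.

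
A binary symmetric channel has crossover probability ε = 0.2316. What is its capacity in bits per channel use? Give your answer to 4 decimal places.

0.2192 bits

Binary symmetric channel: C = 1 − h₂(ε) where h₂ is the binary entropy function.
h₂(0.2316) = −0.2316·log₂0.2316 − 0.7684·log₂0.7684 = 0.7808.
C = 1 − 0.7808 = 0.2192 bits per channel use.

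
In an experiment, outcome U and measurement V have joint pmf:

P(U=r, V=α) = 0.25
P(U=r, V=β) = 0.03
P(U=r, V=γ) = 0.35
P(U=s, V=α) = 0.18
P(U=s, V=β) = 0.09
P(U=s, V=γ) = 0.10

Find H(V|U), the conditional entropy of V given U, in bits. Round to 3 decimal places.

Chain rule: H(V|U) = H(U,V) − H(U).
Marginals: p(U) = (0.6300, 0.3700), p(V) = (0.4300, 0.1200, 0.4500).
H(U,V) = 2.2720 bits; H(U) = 0.9507 bits.
H(V|U) = 2.2720 − 0.9507 = 1.321 bits.

1.321 bits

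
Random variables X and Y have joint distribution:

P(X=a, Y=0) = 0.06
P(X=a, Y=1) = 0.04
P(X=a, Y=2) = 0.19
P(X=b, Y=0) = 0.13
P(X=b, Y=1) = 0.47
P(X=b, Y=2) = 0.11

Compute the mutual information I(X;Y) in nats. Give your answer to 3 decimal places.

Marginals: p(X) = (0.2900, 0.7100), p(Y) = (0.1900, 0.5100, 0.3000).
I(X;Y) = H(X) + H(Y) − H(X,Y).
H(X) = 0.6022, H(Y) = 1.0201, H(X,Y) = 1.4760.
I(X;Y) = 0.6022 + 1.0201 − 1.4760 = 0.146 nats.

0.146 nats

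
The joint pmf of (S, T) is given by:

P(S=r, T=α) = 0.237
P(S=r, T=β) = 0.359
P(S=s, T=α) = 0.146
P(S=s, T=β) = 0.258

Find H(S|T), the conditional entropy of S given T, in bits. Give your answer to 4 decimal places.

0.9723 bits

Chain rule: H(S|T) = H(S,T) − H(T).
Marginals: p(S) = (0.5960, 0.4040), p(T) = (0.3830, 0.6170).
H(S,T) = 1.9324 bits; H(T) = 0.9601 bits.
H(S|T) = 1.9324 − 0.9601 = 0.9723 bits.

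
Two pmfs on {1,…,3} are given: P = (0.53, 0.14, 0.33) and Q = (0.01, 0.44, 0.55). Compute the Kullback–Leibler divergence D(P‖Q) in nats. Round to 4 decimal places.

D(P‖Q) = Σ p·ln(p/q).
  0.53·ln(0.53/0.01) = 2.10425
  0.14·ln(0.14/0.44) = -0.16032
  0.33·ln(0.33/0.55) = -0.16857
D(P‖Q) = 1.7754 nats.

1.7754 nats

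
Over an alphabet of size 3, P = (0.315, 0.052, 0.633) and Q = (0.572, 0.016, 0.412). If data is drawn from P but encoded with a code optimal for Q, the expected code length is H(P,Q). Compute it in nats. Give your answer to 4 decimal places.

H(P,Q) = −Σ p·ln q.
  −0.315·ln(0.572) = 0.17596
  −0.052·ln(0.016) = 0.21503
  −0.633·ln(0.412) = 0.56130
H(P,Q) = 0.9523 nats.

0.9523 nats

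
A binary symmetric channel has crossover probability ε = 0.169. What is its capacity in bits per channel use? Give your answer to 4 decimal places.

0.3446 bits

Binary symmetric channel: C = 1 − h₂(ε) where h₂ is the binary entropy function.
h₂(0.169) = −0.169·log₂0.169 − 0.831·log₂0.831 = 0.6554.
C = 1 − 0.6554 = 0.3446 bits per channel use.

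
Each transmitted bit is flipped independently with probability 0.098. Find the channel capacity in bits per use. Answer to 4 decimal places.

Binary symmetric channel: C = 1 − h₂(ε) where h₂ is the binary entropy function.
h₂(0.098) = −0.098·log₂0.098 − 0.902·log₂0.902 = 0.4626.
C = 1 − 0.4626 = 0.5374 bits per channel use.

0.5374 bits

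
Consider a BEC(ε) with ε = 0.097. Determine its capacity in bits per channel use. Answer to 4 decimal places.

Binary erasure channel: capacity C = 1 − ε.
C = 1 − 0.097 = 0.9030 bits per channel use.

0.9030 bits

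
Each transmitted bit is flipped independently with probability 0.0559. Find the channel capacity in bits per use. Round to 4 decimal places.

Binary symmetric channel: C = 1 − h₂(ε) where h₂ is the binary entropy function.
h₂(0.0559) = −0.0559·log₂0.0559 − 0.9441·log₂0.9441 = 0.3109.
C = 1 − 0.3109 = 0.6891 bits per channel use.

0.6891 bits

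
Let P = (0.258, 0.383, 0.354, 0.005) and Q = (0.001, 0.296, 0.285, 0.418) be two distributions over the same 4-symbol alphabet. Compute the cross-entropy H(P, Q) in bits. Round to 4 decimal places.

3.8912 bits

H(P,Q) = −Σ p·log₂ q.
  −0.258·log₂(0.001) = 2.57117
  −0.383·log₂(0.296) = 0.67267
  −0.354·log₂(0.285) = 0.64108
  −0.005·log₂(0.418) = 0.00629
H(P,Q) = 3.8912 bits.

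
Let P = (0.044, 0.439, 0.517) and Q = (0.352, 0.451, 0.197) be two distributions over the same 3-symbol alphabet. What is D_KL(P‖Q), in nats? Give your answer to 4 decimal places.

0.3955 nats

D(P‖Q) = Σ p·ln(p/q).
  0.044·ln(0.044/0.352) = -0.09150
  0.439·ln(0.439/0.451) = -0.01184
  0.517·ln(0.517/0.197) = 0.49882
D(P‖Q) = 0.3955 nats.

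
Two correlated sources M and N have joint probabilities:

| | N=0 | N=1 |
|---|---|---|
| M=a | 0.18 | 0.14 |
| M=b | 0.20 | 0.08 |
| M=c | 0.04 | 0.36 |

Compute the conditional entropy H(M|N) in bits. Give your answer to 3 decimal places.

1.333 bits

Chain rule: H(M|N) = H(M,N) − H(N).
Marginals: p(M) = (0.3200, 0.2800, 0.4000), p(N) = (0.4200, 0.5800).
H(M,N) = 2.3147 bits; H(N) = 0.9815 bits.
H(M|N) = 2.3147 − 0.9815 = 1.333 bits.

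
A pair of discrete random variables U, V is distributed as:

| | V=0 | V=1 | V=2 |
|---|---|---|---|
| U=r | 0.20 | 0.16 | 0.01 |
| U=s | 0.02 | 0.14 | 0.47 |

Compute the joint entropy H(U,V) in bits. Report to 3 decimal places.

1.976 bits

H(U,V) = −Σ p(x,y)·log₂ p(x,y) over all 6 cells.
  cell (r,0): −0.20·log₂0.20 = 0.4644
  cell (r,1): −0.16·log₂0.16 = 0.4230
  cell (r,2): −0.01·log₂0.01 = 0.0664
  cell (s,0): −0.02·log₂0.02 = 0.1129
  cell (s,1): −0.14·log₂0.14 = 0.3971
  cell (s,2): −0.47·log₂0.47 = 0.5120
Sum = 1.976 bits.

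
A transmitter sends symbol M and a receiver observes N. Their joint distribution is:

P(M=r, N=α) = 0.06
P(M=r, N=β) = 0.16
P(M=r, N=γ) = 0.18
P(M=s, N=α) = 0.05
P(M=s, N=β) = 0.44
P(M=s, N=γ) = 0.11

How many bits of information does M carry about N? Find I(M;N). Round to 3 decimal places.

Marginals: p(M) = (0.4000, 0.6000), p(N) = (0.1100, 0.6000, 0.2900).
I(M;N) = H(M) + H(N) − H(M,N).
H(M) = 0.9710, H(N) = 1.3104, H(M,N) = 2.1994.
I(M;N) = 0.9710 + 1.3104 − 2.1994 = 0.082 bits.

0.082 bits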